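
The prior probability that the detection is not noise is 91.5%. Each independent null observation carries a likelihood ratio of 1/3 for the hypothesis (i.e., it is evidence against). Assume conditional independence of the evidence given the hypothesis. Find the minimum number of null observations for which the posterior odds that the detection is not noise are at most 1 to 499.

Prior odds = 0.915/0.085 = 183/17.
Likelihood ratio per null observation = 1/3.
Target odds = 1/499.
Need (183/17) × (1/3)ⁿ ≤ 1/499, i.e. (1/3)ⁿ ≤ 17/91317.
(1/3)⁷ = 1/2187 is still above 17/91317 but (1/3)⁸ = 1/6561 is at or below it, so n = 8.

8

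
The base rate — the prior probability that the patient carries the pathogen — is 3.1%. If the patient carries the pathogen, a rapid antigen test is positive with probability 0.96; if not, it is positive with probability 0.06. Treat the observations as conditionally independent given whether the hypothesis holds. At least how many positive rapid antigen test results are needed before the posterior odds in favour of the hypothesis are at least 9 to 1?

3

Prior odds = 0.031/0.969 = 31/969.
Likelihood ratio of a positive = 0.96/0.06 = 16.
Target odds = 9.
Need (31/969) × 16ⁿ ≥ 9, i.e. 16ⁿ ≥ 8721/31.
16² = 256 falls short of 8721/31 but 16³ = 4096 reaches it, so n = 3.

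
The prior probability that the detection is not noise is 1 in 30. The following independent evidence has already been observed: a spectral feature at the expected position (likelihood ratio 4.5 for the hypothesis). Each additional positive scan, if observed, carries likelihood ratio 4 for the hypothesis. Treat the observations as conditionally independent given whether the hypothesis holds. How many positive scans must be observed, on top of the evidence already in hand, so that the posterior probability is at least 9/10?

3

Prior odds = (1/30)/(29/30) = 1/29.
Bayes factor of the evidence already in hand = 4.5.
Odds after that evidence = (1/29) × 4.5 = 9/58.
Target odds = 0.9/0.1 = 9.
Need 4ⁿ ≥ 9 ÷ (9/58) = 58.
4² = 16 falls short of 58 but 4³ = 64 reaches it, so n = 3.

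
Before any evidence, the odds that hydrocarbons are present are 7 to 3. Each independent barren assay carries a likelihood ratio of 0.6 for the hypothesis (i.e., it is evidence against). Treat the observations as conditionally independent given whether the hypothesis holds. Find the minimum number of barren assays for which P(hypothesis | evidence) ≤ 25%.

4

Prior odds = 7/3.
Likelihood ratio per barren assay = 0.6.
Target posterior odds = 0.25/0.75 = 1/3.
Require 0.6ⁿ ≤ 1/3 ÷ (7/3) = 1/7.
0.6³ = 0.216 is still above 1/7 but 0.6⁴ = 0.1296 is at or below it, so n = 4.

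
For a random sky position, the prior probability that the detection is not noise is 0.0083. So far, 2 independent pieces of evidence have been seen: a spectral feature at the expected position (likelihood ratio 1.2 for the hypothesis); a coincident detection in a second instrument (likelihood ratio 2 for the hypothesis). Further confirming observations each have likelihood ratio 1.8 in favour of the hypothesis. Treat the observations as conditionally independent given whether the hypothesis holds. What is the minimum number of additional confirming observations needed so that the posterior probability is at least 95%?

Prior odds = 0.0083/0.9917 = 83/9917.
Combined Bayes factor of the evidence already in hand = 1.2 × 2 = 2.4.
Odds after that evidence = (83/9917) × 2.4 = 996/49585.
Target odds = 0.95/0.05 = 19.
Need 1.8ⁿ ≥ 19 ÷ (996/49585) = 942115/996.
1.8¹¹ ≈642.684 falls short of 942115/996 but 1.8¹² ≈1156.83 reaches it, so n = 12.

12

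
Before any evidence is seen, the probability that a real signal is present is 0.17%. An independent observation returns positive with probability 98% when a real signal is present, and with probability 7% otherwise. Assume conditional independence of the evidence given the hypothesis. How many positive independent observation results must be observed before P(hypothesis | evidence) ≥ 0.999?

6

Prior odds: 0.0017 ÷ 0.9983 = 17/9983.
Likelihood ratio of a positive result = 0.98/0.07 = 14.
Target odds: 0.999 ÷ 0.001 = 999.
Need (17/9983) × 14ⁿ ≥ 999, i.e. 14ⁿ ≥ 9973017/17.
14⁵ = 537824 falls short of 9973017/17 but 14⁶ = 7529536 reaches it, so n = 6.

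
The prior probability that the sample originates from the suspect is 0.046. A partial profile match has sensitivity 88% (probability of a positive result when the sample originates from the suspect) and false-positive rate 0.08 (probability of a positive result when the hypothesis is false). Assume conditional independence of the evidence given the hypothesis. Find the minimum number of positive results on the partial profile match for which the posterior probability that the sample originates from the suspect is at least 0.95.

Prior odds: 0.046 ÷ 0.954 = 23/477.
Likelihood ratio of a positive result = 0.88/0.08 = 11.
Target odds: 0.95 ÷ 0.05 = 19.
Need (23/477) × 11ⁿ ≥ 19, i.e. 11ⁿ ≥ 9063/23.
11² = 121 falls short of 9063/23 but 11³ = 1331 reaches it, so n = 3.

3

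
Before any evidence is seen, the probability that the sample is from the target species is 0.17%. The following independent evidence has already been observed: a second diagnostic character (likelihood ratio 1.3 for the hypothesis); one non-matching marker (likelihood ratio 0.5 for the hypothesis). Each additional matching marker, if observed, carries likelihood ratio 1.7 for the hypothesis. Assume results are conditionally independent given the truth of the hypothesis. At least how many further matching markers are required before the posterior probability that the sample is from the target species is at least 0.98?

Prior odds = 0.0017/0.9983 = 17/9983.
Combined Bayes factor of the evidence already in hand = 1.3 × 0.5 = 0.65.
Odds after that evidence = (17/9983) × 0.65 = 221/199660.
Target odds = 0.98/0.02 = 49.
Need 1.7ⁿ ≥ 49 ÷ (221/199660) = 9783340/221.
1.7²⁰ ≈40642.3 falls short of 9783340/221 but 1.7²¹ ≈69091.9 reaches it, so n = 21.

21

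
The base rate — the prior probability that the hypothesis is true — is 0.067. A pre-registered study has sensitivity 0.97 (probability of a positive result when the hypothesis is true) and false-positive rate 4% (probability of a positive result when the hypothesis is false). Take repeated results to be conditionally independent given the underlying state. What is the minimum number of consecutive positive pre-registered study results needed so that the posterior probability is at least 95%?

Prior odds: 0.067 ÷ 0.933 = 67/933.
Likelihood ratio of a positive result = 0.97/0.04 = 24.25.
Target posterior odds = 0.95/0.05 = 19.
Require 24.25ⁿ ≥ 19 ÷ (67/933) = 17727/67.
24.25¹ = 24.25 falls short of 17727/67 but 24.25² = 588.0625 reaches it, so n = 2.

2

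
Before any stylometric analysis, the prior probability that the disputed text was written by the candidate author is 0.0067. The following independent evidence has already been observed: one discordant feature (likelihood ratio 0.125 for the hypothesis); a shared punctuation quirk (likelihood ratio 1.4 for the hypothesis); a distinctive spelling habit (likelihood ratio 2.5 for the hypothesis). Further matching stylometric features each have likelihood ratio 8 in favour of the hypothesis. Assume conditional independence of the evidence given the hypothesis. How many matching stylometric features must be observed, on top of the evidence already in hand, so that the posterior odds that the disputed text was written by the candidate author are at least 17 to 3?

Prior odds = 0.0067/0.9933 = 67/9933.
Combined Bayes factor of the evidence already in hand = 0.125 × 1.4 × 2.5 = 0.4375.
Odds after that evidence = (67/9933) × 0.4375 = 67/22704.
Target odds = 17/3.
Need 8ⁿ ≥ 17/3 ÷ (67/22704) = 128656/67.
8³ = 512 falls short of 128656/67 but 8⁴ = 4096 reaches it, so n = 4.

4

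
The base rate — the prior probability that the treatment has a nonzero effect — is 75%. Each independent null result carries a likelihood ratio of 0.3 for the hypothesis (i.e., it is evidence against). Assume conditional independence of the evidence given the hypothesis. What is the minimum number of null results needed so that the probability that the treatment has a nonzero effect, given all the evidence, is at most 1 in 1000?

Prior odds: 0.75 ÷ 0.25 = 3.
Likelihood ratio per null result = 0.3.
Target posterior odds = 0.001/0.999 = 1/999.
Need 3 × 0.3ⁿ ≤ 1/999, i.e. 0.3ⁿ ≤ 1/2997.
0.3⁶ = 729/1000000 is still above 1/2997 but 0.3⁷ = 2187/10000000 is at or below it, so n = 7.

7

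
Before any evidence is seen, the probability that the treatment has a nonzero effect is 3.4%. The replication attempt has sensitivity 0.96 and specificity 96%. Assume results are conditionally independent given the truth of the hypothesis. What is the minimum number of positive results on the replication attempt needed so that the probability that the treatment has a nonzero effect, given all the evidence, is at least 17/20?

2

Prior odds = 0.034/0.966 = 17/483.
False-positive rate = 1 − 0.96 = 0.04; likelihood ratio of a positive = 0.96/0.04 = 24.
Target posterior odds = 0.85/0.15 = 17/3.
Need (17/483) × 24ⁿ ≥ 17/3, i.e. 24ⁿ ≥ 161.
24¹ = 24 falls short of 161 but 24² = 576 reaches it, so n = 2.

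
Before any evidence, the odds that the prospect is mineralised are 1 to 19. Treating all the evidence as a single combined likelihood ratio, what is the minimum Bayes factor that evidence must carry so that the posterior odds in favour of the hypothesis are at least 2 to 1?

Prior odds = 1/19.
Target odds = 2.
Required Bayes factor = 2 ÷ (1/19) = 38.

38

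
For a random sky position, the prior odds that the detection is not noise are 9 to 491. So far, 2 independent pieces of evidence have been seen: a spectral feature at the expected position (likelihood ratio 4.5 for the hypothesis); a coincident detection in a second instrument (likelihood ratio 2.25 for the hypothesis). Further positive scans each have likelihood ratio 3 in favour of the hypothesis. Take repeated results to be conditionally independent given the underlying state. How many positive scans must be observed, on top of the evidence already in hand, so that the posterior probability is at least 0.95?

Prior odds = 9/491.
Combined Bayes factor of the evidence already in hand = 4.5 × 2.25 = 10.125.
Odds after that evidence = (9/491) × 10.125 = 729/3928.
Target odds = 0.95/0.05 = 19.
Need 3ⁿ ≥ 19 ÷ (729/3928) = 74632/729.
3⁴ = 81 falls short of 74632/729 but 3⁵ = 243 reaches it, so n = 5.

5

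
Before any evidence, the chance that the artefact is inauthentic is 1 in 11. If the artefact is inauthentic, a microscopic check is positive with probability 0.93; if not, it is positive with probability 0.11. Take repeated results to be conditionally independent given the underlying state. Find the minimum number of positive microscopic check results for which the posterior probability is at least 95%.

Prior odds: (1/11) ÷ (10/11) = 0.1.
Likelihood ratio of a positive = 0.93/0.11 = 93/11.
Target odds: 0.95 ÷ 0.05 = 19.
Require (93/11)ⁿ ≥ 19 ÷ 0.1 = 190.
(93/11)² = 8649/121 falls short of 190 but (93/11)³ = 804357/1331 reaches it, so n = 3.

3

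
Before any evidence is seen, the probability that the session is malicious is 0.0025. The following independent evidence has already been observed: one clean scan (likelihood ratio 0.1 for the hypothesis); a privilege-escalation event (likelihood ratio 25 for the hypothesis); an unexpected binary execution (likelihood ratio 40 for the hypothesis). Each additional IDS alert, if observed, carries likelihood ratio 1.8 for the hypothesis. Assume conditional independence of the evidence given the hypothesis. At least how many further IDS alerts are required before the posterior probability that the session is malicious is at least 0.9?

Prior odds = 0.0025/0.9975 = 1/399.
Combined Bayes factor of the evidence already in hand = 0.1 × 25 × 40 = 100.
Odds after that evidence = (1/399) × 100 = 100/399.
Target odds = 0.9/0.1 = 9.
Need 1.8ⁿ ≥ 9 ÷ (100/399) = 35.91.
1.8⁶ = 531441/15625 falls short of 35.91 but 1.8⁷ = 4782969/78125 reaches it, so n = 7.

7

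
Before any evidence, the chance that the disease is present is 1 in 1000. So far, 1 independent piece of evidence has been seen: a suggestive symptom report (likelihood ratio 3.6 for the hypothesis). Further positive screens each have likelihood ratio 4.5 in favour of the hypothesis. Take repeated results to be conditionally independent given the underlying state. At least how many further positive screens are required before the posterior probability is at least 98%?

7

Prior odds = 0.001/0.999 = 1/999.
Bayes factor of the evidence already in hand = 3.6.
Odds after that evidence = (1/999) × 3.6 = 2/555.
Target odds = 0.98/0.02 = 49.
Need 4.5ⁿ ≥ 49 ÷ (2/555) = 13597.5.
4.5⁶ = 8303.765625 falls short of 13597.5 but 4.5⁷ = 4782969/128 reaches it, so n = 7.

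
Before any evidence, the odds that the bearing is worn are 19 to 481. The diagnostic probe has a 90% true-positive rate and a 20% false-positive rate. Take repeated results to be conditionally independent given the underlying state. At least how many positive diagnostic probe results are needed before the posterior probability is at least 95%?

5

Prior odds = 19/481.
Likelihood ratio of a positive result = 0.9/0.2 = 4.5.
Target odds: 0.95 ÷ 0.05 = 19.
Need (19/481) × 4.5ⁿ ≥ 19, i.e. 4.5ⁿ ≥ 481.
4.5⁴ = 410.0625 falls short of 481 but 4.5⁵ = 1845.28125 reaches it, so n = 5.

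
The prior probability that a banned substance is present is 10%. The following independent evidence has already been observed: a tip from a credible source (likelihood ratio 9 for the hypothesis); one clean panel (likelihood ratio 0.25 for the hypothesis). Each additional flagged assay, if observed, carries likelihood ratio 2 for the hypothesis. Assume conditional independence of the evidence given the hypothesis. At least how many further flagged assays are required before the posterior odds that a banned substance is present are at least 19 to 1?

Prior odds = 0.1/0.9 = 1/9.
Combined Bayes factor of the evidence already in hand = 9 × 0.25 = 2.25.
Odds after that evidence = (1/9) × 2.25 = 0.25.
Target odds = 19.
Need 2ⁿ ≥ 19 ÷ 0.25 = 76.
2⁶ = 64 falls short of 76 but 2⁷ = 128 reaches it, so n = 7.

7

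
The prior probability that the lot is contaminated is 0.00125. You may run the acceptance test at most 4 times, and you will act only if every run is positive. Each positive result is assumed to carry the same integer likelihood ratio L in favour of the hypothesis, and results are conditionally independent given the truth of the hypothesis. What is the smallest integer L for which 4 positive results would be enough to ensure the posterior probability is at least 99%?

Prior odds = 0.00125/0.99875 = 1/799.
Target odds = 0.99/0.01 = 99.
Need L⁴ ≥ 99 ÷ (1/799) = 79101.
16⁴ = 65536 < 79101 ≤ 83521 = 17⁴, so L = 17.

17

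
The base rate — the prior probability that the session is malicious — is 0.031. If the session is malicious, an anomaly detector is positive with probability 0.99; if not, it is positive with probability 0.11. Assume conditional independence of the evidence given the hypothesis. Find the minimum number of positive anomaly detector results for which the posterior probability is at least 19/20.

3

Prior odds = 0.031/0.969 = 31/969.
Likelihood ratio of a positive = 0.99/0.11 = 9.
Target odds: 0.95 ÷ 0.05 = 19.
Require 9ⁿ ≥ 19 ÷ (31/969) = 18411/31.
9² = 81 falls short of 18411/31 but 9³ = 729 reaches it, so n = 3.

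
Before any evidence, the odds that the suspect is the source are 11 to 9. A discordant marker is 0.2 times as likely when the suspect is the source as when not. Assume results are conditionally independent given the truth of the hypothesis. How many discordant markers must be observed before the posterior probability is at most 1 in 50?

Prior odds = 11/9.
Likelihood ratio per discordant marker = 0.2.
Target posterior odds = 0.02/0.98 = 1/49.
Require 0.2ⁿ ≤ 1/49 ÷ (11/9) = 9/539.
0.2² = 0.04 is still above 9/539 but 0.2³ = 0.008 is at or below it, so n = 3.

3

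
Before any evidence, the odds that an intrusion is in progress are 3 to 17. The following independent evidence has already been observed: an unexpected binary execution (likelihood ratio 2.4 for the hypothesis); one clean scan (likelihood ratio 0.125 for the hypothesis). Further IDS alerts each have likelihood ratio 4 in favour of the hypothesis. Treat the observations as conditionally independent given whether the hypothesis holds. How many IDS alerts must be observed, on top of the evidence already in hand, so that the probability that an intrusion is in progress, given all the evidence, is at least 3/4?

3

Prior odds = 3/17.
Combined Bayes factor of the evidence already in hand = 2.4 × 0.125 = 0.3.
Odds after that evidence = (3/17) × 0.3 = 9/170.
Target odds = 0.75/0.25 = 3.
Need 4ⁿ ≥ 3 ÷ (9/170) = 170/3.
4² = 16 falls short of 170/3 but 4³ = 64 reaches it, so n = 3.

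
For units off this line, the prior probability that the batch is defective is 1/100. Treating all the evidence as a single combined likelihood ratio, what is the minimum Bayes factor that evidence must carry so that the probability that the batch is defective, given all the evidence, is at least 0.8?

396

Prior odds = 0.01/0.99 = 1/99.
Target odds = 0.8/0.2 = 4.
Required Bayes factor = 4 ÷ (1/99) = 396.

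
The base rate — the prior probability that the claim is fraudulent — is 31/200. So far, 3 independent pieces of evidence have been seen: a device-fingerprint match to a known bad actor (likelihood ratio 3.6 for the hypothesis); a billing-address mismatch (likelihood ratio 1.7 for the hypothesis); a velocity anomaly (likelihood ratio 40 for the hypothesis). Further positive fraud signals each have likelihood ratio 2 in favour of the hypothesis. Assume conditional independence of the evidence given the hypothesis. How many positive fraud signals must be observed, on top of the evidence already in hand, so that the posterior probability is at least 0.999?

Prior odds = 0.155/0.845 = 31/169.
Combined Bayes factor of the evidence already in hand = 3.6 × 1.7 × 40 = 244.8.
Odds after that evidence = (31/169) × 244.8 = 37944/845.
Target odds = 0.999/0.001 = 999.
Need 2ⁿ ≥ 999 ÷ (37944/845) = 93795/4216.
2⁴ = 16 falls short of 93795/4216 but 2⁵ = 32 reaches it, so n = 5.

5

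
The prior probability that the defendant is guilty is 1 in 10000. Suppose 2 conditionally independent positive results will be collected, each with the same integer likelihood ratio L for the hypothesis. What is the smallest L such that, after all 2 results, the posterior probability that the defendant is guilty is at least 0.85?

239

Prior odds = 0.0001/0.9999 = 1/9999.
Target odds = 0.85/0.15 = 17/3.
Need L² ≥ 17/3 ÷ (1/9999) = 56661.
238² = 56644 < 56661 ≤ 57121 = 239², so L = 239.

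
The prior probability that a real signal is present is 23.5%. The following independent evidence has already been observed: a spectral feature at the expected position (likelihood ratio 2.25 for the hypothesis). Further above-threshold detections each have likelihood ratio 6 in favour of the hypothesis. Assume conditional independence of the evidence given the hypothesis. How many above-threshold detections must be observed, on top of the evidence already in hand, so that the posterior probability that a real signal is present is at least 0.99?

Prior odds = 0.235/0.765 = 47/153.
Bayes factor of the evidence already in hand = 2.25.
Odds after that evidence = (47/153) × 2.25 = 47/68.
Target odds = 0.99/0.01 = 99.
Need 6ⁿ ≥ 99 ÷ (47/68) = 6732/47.
6² = 36 falls short of 6732/47 but 6³ = 216 reaches it, so n = 3.

3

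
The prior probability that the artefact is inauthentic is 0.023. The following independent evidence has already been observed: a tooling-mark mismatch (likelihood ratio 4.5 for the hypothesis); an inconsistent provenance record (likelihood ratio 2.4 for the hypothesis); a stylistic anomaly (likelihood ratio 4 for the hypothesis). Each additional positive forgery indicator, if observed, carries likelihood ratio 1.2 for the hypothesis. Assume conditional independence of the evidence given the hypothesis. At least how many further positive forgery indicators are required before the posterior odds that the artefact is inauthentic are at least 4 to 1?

8

Prior odds = 0.023/0.977 = 23/977.
Combined Bayes factor of the evidence already in hand = 4.5 × 2.4 × 4 = 43.2.
Odds after that evidence = (23/977) × 43.2 = 4968/4885.
Target odds = 4.
Need 1.2ⁿ ≥ 4 ÷ (4968/4885) = 4885/1242.
1.2⁷ = 279936/78125 falls short of 4885/1242 but 1.2⁸ = 1679616/390625 reaches it, so n = 8.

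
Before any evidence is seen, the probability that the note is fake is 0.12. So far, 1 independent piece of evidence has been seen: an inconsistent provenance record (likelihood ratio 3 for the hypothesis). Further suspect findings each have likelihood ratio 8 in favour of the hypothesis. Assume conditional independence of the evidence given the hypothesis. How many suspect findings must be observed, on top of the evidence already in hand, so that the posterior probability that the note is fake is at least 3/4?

Prior odds = 0.12/0.88 = 3/22.
Bayes factor of the evidence already in hand = 3.
Odds after that evidence = (3/22) × 3 = 9/22.
Target odds = 0.75/0.25 = 3.
Need 8ⁿ ≥ 3 ÷ (9/22) = 22/3.
8¹ = 8, which meets the required 22/3; so n = 1.

1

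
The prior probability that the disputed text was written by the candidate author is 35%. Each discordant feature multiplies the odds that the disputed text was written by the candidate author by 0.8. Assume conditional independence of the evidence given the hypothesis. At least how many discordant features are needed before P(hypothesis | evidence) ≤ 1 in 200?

21

Prior odds = 0.35/0.65 = 7/13.
Likelihood ratio per discordant feature = 0.8.
Target odds: 0.005 ÷ 0.995 = 1/199.
Require 0.8ⁿ ≤ 1/199 ÷ (7/13) = 13/1393.
0.8²⁰ ≈0.0115292 is still above 13/1393 but 0.8²¹ ≈0.00922337 is at or below it, so n = 21.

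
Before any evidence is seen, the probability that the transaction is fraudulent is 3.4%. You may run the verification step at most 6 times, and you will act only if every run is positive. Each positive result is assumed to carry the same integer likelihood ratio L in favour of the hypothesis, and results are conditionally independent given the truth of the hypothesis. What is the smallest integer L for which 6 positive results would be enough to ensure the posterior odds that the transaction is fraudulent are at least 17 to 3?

3

Prior odds = 0.034/0.966 = 17/483.
Target odds = 17/3.
Need L⁶ ≥ 17/3 ÷ (17/483) = 161.
2⁶ = 64 < 161 ≤ 729 = 3⁶, so L = 3.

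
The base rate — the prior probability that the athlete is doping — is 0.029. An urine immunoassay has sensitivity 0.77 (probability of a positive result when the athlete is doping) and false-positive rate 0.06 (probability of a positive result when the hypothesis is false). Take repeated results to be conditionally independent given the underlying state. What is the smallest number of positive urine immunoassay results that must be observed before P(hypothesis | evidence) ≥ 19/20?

3

Prior odds = 0.029/0.971 = 29/971.
Likelihood ratio of a positive result = 0.77/0.06 = 77/6.
Target posterior odds = 0.95/0.05 = 19.
Need (29/971) × (77/6)ⁿ ≥ 19, i.e. (77/6)ⁿ ≥ 18449/29.
(77/6)² = 5929/36 falls short of 18449/29 but (77/6)³ = 456533/216 reaches it, so n = 3.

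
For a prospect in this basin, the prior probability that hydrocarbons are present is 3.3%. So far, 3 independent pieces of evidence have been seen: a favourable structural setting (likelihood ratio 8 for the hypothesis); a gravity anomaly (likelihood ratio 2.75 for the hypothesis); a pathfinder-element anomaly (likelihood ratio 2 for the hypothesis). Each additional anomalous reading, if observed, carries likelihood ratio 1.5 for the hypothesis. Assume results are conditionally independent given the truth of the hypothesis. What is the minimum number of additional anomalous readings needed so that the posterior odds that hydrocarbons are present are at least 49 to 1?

9

Prior odds = 0.033/0.967 = 33/967.
Combined Bayes factor of the evidence already in hand = 8 × 2.75 × 2 = 44.
Odds after that evidence = (33/967) × 44 = 1452/967.
Target odds = 49.
Need 1.5ⁿ ≥ 49 ÷ (1452/967) = 47383/1452.
1.5⁸ = 25.62890625 falls short of 47383/1452 but 1.5⁹ = 19683/512 reaches it, so n = 9.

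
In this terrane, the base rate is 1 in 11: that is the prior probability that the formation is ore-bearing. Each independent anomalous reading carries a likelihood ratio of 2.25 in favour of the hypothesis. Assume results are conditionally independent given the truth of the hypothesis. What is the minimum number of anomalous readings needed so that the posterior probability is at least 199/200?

10

Prior odds: (1/11) ÷ (10/11) = 0.1.
Likelihood ratio per anomalous reading = 2.25.
Target odds: 0.995 ÷ 0.005 = 199.
Require 2.25ⁿ ≥ 199 ÷ 0.1 = 1990.
2.25⁹ = 387420489/262144 falls short of 1990 but 2.25¹⁰ ≈3325.26 reaches it, so n = 10.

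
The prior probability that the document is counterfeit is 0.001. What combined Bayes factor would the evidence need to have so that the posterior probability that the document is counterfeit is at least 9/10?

Prior odds = 0.001/0.999 = 1/999.
Target odds = 0.9/0.1 = 9.
Required Bayes factor = 9 ÷ (1/999) = 8991.

8991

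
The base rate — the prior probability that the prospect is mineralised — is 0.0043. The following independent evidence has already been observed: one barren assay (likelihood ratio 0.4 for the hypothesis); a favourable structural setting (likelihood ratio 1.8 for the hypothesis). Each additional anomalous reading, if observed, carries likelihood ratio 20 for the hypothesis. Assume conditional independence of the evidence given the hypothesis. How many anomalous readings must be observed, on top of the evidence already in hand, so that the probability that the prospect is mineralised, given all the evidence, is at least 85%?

3

Prior odds = 0.0043/0.9957 = 43/9957.
Combined Bayes factor of the evidence already in hand = 0.4 × 1.8 = 0.72.
Odds after that evidence = (43/9957) × 0.72 = 258/82975.
Target odds = 0.85/0.15 = 17/3.
Need 20ⁿ ≥ 17/3 ÷ (258/82975) = 1410575/774.
20² = 400 falls short of 1410575/774 but 20³ = 8000 reaches it, so n = 3.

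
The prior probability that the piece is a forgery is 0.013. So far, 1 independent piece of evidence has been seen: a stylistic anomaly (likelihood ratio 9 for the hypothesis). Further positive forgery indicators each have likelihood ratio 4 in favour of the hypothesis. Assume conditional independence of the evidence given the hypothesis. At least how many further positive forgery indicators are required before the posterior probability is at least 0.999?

7

Prior odds = 0.013/0.987 = 13/987.
Bayes factor of the evidence already in hand = 9.
Odds after that evidence = (13/987) × 9 = 39/329.
Target odds = 0.999/0.001 = 999.
Need 4ⁿ ≥ 999 ÷ (39/329) = 109557/13.
4⁶ = 4096 falls short of 109557/13 but 4⁷ = 16384 reaches it, so n = 7.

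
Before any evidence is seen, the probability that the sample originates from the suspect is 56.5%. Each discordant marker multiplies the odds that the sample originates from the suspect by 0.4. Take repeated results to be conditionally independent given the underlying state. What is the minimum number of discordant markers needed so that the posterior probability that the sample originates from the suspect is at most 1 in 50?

Prior odds: 0.565 ÷ 0.435 = 113/87.
Likelihood ratio per discordant marker = 0.4.
Target posterior odds = 0.02/0.98 = 1/49.
Require 0.4ⁿ ≤ 1/49 ÷ (113/87) = 87/5537.
0.4⁴ = 0.0256 is still above 87/5537 but 0.4⁵ = 0.01024 is at or below it, so n = 5.

5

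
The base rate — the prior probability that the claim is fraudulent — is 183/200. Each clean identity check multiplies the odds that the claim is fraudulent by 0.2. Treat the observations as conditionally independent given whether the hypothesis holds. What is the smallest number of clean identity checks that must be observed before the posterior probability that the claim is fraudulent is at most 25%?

3

Prior odds: 0.915 ÷ 0.085 = 183/17.
Likelihood ratio per clean identity check = 0.2.
Target posterior odds = 0.25/0.75 = 1/3.
Need (183/17) × 0.2ⁿ ≤ 1/3, i.e. 0.2ⁿ ≤ 17/549.
0.2² = 0.04 is still above 17/549 but 0.2³ = 0.008 is at or below it, so n = 3.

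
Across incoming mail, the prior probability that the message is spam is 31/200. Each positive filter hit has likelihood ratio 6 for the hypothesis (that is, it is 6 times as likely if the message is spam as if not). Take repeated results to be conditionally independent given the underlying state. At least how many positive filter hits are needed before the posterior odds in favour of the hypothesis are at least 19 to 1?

3

Prior odds = 0.155/0.845 = 31/169.
Likelihood ratio per positive filter hit = 6.
Target odds = 19.
Need (31/169) × 6ⁿ ≥ 19, i.e. 6ⁿ ≥ 3211/31.
6² = 36 falls short of 3211/31 but 6³ = 216 reaches it, so n = 3.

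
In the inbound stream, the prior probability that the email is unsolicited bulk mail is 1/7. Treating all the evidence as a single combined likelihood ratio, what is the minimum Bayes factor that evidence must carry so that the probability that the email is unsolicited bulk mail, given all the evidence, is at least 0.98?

Prior odds = (1/7)/(6/7) = 1/6.
Target odds = 0.98/0.02 = 49.
Required Bayes factor = 49 ÷ (1/6) = 294.

294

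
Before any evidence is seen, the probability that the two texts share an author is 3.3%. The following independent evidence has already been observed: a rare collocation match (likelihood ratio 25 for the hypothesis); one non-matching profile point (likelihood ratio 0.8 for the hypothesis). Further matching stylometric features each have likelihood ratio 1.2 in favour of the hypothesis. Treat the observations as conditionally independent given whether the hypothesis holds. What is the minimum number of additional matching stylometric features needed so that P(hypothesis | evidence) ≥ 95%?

Prior odds = 0.033/0.967 = 33/967.
Combined Bayes factor of the evidence already in hand = 25 × 0.8 = 20.
Odds after that evidence = (33/967) × 20 = 660/967.
Target odds = 0.95/0.05 = 19.
Need 1.2ⁿ ≥ 19 ÷ (660/967) = 18373/660.
1.2¹⁸ ≈26.6233 falls short of 18373/660 but 1.2¹⁹ ≈31.948 reaches it, so n = 19.

19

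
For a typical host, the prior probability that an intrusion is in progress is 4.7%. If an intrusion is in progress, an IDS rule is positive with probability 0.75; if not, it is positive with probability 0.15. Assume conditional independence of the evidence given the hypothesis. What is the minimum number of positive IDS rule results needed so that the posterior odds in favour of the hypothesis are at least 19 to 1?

Prior odds: 0.047 ÷ 0.953 = 47/953.
Likelihood ratio of a positive = 0.75/0.15 = 5.
Target odds = 19.
Require 5ⁿ ≥ 19 ÷ (47/953) = 18107/47.
5³ = 125 falls short of 18107/47 but 5⁴ = 625 reaches it, so n = 4.

4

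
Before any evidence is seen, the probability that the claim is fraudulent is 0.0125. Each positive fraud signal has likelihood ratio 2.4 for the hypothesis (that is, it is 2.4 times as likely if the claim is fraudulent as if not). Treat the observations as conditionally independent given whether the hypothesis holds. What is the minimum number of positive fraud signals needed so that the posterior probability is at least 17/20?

7

Prior odds: 0.0125 ÷ 0.9875 = 1/79.
Likelihood ratio per positive fraud signal = 2.4.
Target odds: 0.85 ÷ 0.15 = 17/3.
Need (1/79) × 2.4ⁿ ≥ 17/3, i.e. 2.4ⁿ ≥ 1343/3.
2.4⁶ = 2985984/15625 falls short of 1343/3 but 2.4⁷ = 35831808/78125 reaches it, so n = 7.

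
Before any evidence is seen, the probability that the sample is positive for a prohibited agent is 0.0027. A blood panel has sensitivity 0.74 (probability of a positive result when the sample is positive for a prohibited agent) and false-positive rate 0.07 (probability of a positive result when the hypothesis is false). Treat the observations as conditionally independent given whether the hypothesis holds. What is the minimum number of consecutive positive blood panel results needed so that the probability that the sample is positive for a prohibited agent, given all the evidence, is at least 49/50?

5

Prior odds = 0.0027/0.9973 = 27/9973.
Likelihood ratio of a positive result = 0.74/0.07 = 74/7.
Target posterior odds = 0.98/0.02 = 49.
Require (74/7)ⁿ ≥ 49 ÷ (27/9973) = 488677/27.
(74/7)⁴ = 29986576/2401 falls short of 488677/27 but (74/7)⁵ ≈132029 reaches it, so n = 5.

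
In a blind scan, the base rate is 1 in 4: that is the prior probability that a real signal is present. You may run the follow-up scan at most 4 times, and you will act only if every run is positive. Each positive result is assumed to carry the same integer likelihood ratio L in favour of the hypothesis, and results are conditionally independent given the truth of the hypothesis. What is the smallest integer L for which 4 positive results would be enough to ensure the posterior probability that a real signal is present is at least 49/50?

4

Prior odds = 0.25/0.75 = 1/3.
Target odds = 0.98/0.02 = 49.
Need L⁴ ≥ 49 ÷ (1/3) = 147.
3⁴ = 81 < 147 ≤ 256 = 4⁴, so L = 4.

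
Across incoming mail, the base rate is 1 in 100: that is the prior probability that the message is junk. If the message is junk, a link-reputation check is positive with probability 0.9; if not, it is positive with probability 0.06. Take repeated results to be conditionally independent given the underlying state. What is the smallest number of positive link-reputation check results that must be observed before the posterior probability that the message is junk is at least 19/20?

3

Prior odds = 0.01/0.99 = 1/99.
Likelihood ratio of a positive = 0.9/0.06 = 15.
Target odds: 0.95 ÷ 0.05 = 19.
Require 15ⁿ ≥ 19 ÷ (1/99) = 1881.
15² = 225 falls short of 1881 but 15³ = 3375 reaches it, so n = 3.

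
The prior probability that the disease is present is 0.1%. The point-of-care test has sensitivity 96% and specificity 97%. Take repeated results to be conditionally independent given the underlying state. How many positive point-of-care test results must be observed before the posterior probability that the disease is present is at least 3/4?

Prior odds = 0.001/0.999 = 1/999.
False-positive rate = 1 − 0.97 = 0.03; likelihood ratio of a positive = 0.96/0.03 = 32.
Target posterior odds = 0.75/0.25 = 3.
Require 32ⁿ ≥ 3 ÷ (1/999) = 2997.
32² = 1024 falls short of 2997 but 32³ = 32768 reaches it, so n = 3.

3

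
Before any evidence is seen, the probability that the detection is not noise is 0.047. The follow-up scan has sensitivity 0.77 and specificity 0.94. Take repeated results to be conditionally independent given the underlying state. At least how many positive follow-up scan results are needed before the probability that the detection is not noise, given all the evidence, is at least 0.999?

4

Prior odds = 0.047/0.953 = 47/953.
False-positive rate = 1 − 0.94 = 0.06; likelihood ratio of a positive = 0.77/0.06 = 77/6.
Target odds: 0.999 ÷ 0.001 = 999.
Require (77/6)ⁿ ≥ 999 ÷ (47/953) = 952047/47.
(77/6)³ = 456533/216 falls short of 952047/47 but (77/6)⁴ = 35153041/1296 reaches it, so n = 4.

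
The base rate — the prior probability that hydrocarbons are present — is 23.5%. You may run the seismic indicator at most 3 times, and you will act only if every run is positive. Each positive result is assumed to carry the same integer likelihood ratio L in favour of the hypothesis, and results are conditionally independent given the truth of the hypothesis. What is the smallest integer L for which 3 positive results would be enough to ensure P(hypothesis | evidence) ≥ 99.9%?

15

Prior odds = 0.235/0.765 = 47/153.
Target odds = 0.999/0.001 = 999.
Need L³ ≥ 999 ÷ (47/153) = 152847/47.
14³ = 2744 < 152847/47 ≤ 3375 = 15³, so L = 15.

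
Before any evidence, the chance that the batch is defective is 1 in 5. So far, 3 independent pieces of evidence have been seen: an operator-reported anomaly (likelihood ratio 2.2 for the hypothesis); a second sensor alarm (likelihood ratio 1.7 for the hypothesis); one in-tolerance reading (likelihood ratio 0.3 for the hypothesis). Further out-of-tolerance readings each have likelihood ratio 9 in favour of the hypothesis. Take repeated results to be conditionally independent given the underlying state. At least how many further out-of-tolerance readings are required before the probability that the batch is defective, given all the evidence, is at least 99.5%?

3

Prior odds = 0.2/0.8 = 0.25.
Combined Bayes factor of the evidence already in hand = 2.2 × 1.7 × 0.3 = 1.122.
Odds after that evidence = 0.25 × 1.122 = 0.2805.
Target odds = 0.995/0.005 = 199.
Need 9ⁿ ≥ 199 ÷ 0.2805 = 398000/561.
9² = 81 falls short of 398000/561 but 9³ = 729 reaches it, so n = 3.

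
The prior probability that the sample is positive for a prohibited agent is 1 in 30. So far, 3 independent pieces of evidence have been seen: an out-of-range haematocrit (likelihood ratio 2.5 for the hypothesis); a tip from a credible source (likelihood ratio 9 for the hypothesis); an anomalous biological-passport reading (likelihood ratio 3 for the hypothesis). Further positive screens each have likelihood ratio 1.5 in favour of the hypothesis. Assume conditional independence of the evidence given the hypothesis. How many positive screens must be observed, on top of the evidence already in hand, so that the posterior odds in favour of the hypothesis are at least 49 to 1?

8

Prior odds = (1/30)/(29/30) = 1/29.
Combined Bayes factor of the evidence already in hand = 2.5 × 9 × 3 = 67.5.
Odds after that evidence = (1/29) × 67.5 = 135/58.
Target odds = 49.
Need 1.5ⁿ ≥ 49 ÷ (135/58) = 2842/135.
1.5⁷ = 17.0859375 falls short of 2842/135 but 1.5⁸ = 25.62890625 reaches it, so n = 8.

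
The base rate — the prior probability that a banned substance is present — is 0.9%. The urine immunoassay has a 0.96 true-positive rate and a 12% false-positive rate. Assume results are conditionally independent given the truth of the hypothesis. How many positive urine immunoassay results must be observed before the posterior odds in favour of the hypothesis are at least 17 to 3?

4

Prior odds = 0.009/0.991 = 9/991.
Likelihood ratio of a positive result = 0.96/0.12 = 8.
Target odds = 17/3.
Need (9/991) × 8ⁿ ≥ 17/3, i.e. 8ⁿ ≥ 16847/27.
8³ = 512 falls short of 16847/27 but 8⁴ = 4096 reaches it, so n = 4.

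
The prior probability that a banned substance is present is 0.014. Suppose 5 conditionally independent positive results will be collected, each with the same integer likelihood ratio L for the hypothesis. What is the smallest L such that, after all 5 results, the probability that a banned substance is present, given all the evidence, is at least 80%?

4

Prior odds = 0.014/0.986 = 7/493.
Target odds = 0.8/0.2 = 4.
Need L⁵ ≥ 4 ÷ (7/493) = 1972/7.
3⁵ = 243 < 1972/7 ≤ 1024 = 4⁵, so L = 4.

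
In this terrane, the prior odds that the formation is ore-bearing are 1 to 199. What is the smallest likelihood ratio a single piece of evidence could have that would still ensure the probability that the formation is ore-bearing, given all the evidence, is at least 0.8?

Prior odds = 1/199.
Target odds = 0.8/0.2 = 4.
Required Bayes factor = 4 ÷ (1/199) = 796.

796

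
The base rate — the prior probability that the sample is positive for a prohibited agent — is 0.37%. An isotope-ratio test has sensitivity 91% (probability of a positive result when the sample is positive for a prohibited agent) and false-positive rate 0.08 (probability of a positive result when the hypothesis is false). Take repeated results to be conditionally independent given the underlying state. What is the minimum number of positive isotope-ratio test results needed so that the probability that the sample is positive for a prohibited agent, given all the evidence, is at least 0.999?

Prior odds = 0.0037/0.9963 = 37/9963.
Likelihood ratio of a positive result = 0.91/0.08 = 11.375.
Target odds: 0.999 ÷ 0.001 = 999.
Require 11.375ⁿ ≥ 999 ÷ (37/9963) = 269001.
11.375⁵ ≈190439 falls short of 269001 but 11.375⁶ ≈2.16625e+06 reaches it, so n = 6.

6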